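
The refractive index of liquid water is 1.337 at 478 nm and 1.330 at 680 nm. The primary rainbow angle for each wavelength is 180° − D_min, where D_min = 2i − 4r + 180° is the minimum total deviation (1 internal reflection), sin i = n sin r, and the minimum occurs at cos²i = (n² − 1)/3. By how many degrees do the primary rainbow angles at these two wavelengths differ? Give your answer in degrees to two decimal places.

1.02°

At 478 nm (n = 1.337): cos²i = 0.26252 → i = 59.178°, r = 39.964°, D_min = 138.500°, rainbow angle = 41.500°.
At 680 nm (n = 1.330): cos²i = 0.25630 → i = 59.585°, r = 40.422°, D_min = 137.484°, rainbow angle = 42.516°.
Angular width = |41.500° − 42.516°| = 1.016°.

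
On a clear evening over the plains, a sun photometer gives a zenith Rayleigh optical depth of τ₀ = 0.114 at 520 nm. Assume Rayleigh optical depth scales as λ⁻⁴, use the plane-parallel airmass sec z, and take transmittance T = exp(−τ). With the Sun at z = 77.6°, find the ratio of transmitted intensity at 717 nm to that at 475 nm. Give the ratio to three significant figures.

1.85

Airmass: sec 77.6° = 4.6569.
τ(717 nm) = 0.114 × (520/717)⁴ × 4.6569 = 0.114 × 0.2767 × 4.6569 = 0.1469.
τ(475 nm) = 0.114 × (520/475)⁴ × 4.6569 = 0.114 × 1.4363 × 4.6569 = 0.7625.
T(717)/T(475) = exp(τ_B − τ_A) = exp(0.6156) = 1.8508.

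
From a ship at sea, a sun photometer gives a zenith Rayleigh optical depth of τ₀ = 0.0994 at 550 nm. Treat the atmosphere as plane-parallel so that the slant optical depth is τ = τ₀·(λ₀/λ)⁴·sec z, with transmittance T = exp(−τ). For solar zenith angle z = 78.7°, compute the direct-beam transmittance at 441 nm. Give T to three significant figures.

0.293

sec 78.7° = 5.1034.
τ = 0.0994 × (550/441)⁴ × 5.1034 = 0.0994 × 2.4193 × 5.1034 = 1.2273.
T = exp(−1.2273) = 0.2931.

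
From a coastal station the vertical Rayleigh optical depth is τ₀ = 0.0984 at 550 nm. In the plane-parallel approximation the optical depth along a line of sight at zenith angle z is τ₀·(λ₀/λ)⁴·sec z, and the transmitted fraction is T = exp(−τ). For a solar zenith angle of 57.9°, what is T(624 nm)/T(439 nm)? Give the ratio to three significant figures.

1.41

Airmass: sec 57.9° = 1.8818.
τ(624 nm) = 0.0984 × (550/624)⁴ × 1.8818 = 0.0984 × 0.6035 × 1.8818 = 0.1118.
τ(439 nm) = 0.0984 × (550/439)⁴ × 1.8818 = 0.0984 × 2.4637 × 1.8818 = 0.4562.
T(624)/T(439) = exp(τ_B − τ_A) = exp(0.3445) = 1.4112.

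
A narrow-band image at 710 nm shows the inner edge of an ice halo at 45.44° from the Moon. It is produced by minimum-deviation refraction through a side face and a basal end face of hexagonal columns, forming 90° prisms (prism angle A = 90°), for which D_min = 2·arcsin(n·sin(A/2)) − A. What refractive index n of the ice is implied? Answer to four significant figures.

1.309

Rearranging: n = sin((D_min + A)/2) / sin(A/2).
(D_min + A)/2 = (45.44° + 90°)/2 = 67.720°.
n = sin 67.720° / sin 45° = 0.9253 / 0.7071 = 1.3086.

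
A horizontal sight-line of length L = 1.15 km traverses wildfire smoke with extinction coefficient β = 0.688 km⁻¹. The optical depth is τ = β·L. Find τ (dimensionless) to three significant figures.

0.791

τ = β·L = 0.688 × 1.15 = 0.7912.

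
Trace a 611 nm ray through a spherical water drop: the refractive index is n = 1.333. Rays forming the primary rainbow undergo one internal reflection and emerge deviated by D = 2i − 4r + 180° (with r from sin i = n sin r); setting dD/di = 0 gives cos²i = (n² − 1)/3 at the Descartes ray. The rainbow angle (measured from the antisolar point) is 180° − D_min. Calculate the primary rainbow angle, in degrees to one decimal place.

cos²i = (1.77689 − 1)/3 = 0.25896; i = arccos(0.50888) = 59.410°.
sin r = sin 59.410°/1.333 = 0.64579; r = 40.225°.
D_min = 2·59.410° − 4·40.225° + 180° = 137.922°.
Rainbow angle = 180° − D_min = 42.078°.

42.1°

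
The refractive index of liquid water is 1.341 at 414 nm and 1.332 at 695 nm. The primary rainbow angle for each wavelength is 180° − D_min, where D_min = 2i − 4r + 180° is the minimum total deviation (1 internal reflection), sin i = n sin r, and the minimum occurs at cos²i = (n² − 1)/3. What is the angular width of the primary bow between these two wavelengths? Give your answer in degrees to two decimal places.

At 414 nm (n = 1.341): cos²i = 0.26609 → i = 58.946°, r = 39.705°, D_min = 139.071°, rainbow angle = 40.929°.
At 695 nm (n = 1.332): cos²i = 0.25807 → i = 59.469°, r = 40.290°, D_min = 137.776°, rainbow angle = 42.224°.
Angular width = |40.929° − 42.224°| = 1.295°.

1.29°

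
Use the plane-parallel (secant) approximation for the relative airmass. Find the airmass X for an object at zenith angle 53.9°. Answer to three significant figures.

1.70

X = sec z = 1/cos 53.9° = 1/0.5892 = 1.6972.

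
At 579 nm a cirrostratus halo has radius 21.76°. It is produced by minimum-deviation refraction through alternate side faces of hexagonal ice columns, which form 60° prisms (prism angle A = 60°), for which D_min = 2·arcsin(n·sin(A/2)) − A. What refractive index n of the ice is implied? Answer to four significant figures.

Rearranging: n = sin((D_min + A)/2) / sin(A/2).
(D_min + A)/2 = (21.76° + 60°)/2 = 40.880°.
n = sin 40.880° / sin 30° = 0.6545 / 0.5000 = 1.3090.

1.309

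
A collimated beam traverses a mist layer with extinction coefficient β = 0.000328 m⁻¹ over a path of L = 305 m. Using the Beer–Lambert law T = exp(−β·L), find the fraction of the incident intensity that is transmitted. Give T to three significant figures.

0.905

τ = β·L = 0.000328 × 305 = 0.1000.
T = exp(−0.1000) = 0.9048.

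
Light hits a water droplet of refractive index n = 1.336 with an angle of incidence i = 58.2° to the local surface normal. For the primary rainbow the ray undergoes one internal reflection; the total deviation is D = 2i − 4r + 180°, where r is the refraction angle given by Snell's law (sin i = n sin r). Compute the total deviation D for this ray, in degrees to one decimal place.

138.4°

sin r = sin 58.2° / 1.336 = 0.8499/1.336 = 0.6361; r = 39.51°.
D = 2·58.2° − 4·39.51° + 180° = 116.40° − 158.02° + 180° = 138.38°.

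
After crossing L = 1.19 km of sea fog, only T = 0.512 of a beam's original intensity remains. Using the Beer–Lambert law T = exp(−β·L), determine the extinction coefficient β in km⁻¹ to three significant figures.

0.563 km⁻¹

Beer–Lambert: T = exp(−βL) ⇒ β = −ln(T)/L = −ln(0.512)/1.19 = 0.6694/1.19 = 0.5625 km⁻¹.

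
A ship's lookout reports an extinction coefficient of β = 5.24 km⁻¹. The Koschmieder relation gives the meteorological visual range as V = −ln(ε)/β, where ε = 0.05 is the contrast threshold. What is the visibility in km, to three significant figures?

V = −ln(0.05) / 5.24 = 2.996 / 5.24 = 0.5717 km.

0.572 km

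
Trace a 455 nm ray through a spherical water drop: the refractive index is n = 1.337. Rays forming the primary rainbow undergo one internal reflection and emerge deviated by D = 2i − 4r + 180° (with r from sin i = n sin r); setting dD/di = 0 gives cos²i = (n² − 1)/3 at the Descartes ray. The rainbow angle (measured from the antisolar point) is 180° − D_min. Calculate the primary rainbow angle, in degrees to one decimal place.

41.5°

cos²i = (1.78757 − 1)/3 = 0.26252; i = arccos(0.51237) = 59.178°.
sin r = sin 59.178°/1.337 = 0.64231; r = 39.964°.
D_min = 2·59.178° − 4·39.964° + 180° = 138.500°.
Rainbow angle = 180° − D_min = 41.500°.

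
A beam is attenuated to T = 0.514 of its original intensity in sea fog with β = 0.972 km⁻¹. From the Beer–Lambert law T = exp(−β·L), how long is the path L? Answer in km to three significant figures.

Beer–Lambert: T = exp(−βL) ⇒ L = −ln(T)/β = −ln(0.514)/0.972 = 0.6655/0.972 = 0.6847 km.

0.685 km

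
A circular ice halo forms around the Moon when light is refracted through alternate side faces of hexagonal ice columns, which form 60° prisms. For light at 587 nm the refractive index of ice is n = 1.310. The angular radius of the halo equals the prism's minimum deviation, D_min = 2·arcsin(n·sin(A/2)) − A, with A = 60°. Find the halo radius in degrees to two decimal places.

n·sin(A/2) = 1.310 × sin 30° = 1.310 × 0.5000 = 0.6550.
D_min = 2·arcsin(0.6550) − 60° = 2 × 40.920° − 60° = 21.839°.

21.84°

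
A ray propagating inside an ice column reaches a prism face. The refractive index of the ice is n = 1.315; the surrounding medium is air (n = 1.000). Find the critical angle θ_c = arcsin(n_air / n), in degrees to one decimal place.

sin θ_c = n_air / n = 1.000 / 1.315 = 0.7605.
θ_c = arcsin(0.7605) = 49.50°.

49.5°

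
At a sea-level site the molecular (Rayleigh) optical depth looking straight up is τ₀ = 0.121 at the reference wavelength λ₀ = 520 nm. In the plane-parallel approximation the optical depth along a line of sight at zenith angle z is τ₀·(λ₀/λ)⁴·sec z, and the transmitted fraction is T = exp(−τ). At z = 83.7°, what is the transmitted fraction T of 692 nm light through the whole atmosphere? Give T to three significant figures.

sec 83.7° = 9.1129.
τ = 0.121 × (520/692)⁴ × 9.1129 = 0.121 × 0.3189 × 9.1129 = 0.3516.
T = exp(−0.3516) = 0.7036.

0.704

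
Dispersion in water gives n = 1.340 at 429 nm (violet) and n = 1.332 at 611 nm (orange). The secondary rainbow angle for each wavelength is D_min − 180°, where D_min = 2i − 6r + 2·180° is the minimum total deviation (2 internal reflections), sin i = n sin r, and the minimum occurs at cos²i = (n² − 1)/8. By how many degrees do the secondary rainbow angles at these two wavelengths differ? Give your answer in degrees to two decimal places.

At 429 nm (n = 1.340): cos²i = 0.09945 → i = 71.618°, r = 45.088°, D_min = 232.709°, rainbow angle = 52.709°.
At 611 nm (n = 1.332): cos²i = 0.09678 → i = 71.875°, r = 45.520°, D_min = 230.628°, rainbow angle = 50.628°.
Angular width = |52.709° − 50.628°| = 2.080°.

2.08°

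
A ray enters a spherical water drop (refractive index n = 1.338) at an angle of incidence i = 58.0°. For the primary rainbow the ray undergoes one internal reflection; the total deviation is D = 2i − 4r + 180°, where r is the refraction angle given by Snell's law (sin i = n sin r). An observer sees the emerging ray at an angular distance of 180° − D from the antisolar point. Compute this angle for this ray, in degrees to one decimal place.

sin r = sin 58.0° / 1.338 = 0.8480/1.338 = 0.6338; r = 39.33°.
D = 2·58.0° − 4·39.33° + 180° = 116.00° − 157.33° + 180° = 138.67°.
Angle from antisolar point = 180° − D = 41.33°.

41.3°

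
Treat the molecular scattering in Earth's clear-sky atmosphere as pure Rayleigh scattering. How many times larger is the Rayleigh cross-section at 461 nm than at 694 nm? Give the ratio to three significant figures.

Rayleigh scattering ∝ λ⁻⁴, so the ratio of coefficients is the inverse fourth power of the wavelength ratio.
σ(461)/σ(694) = (694/461)⁴ = (1.5054)⁴ = 5.136.

5.14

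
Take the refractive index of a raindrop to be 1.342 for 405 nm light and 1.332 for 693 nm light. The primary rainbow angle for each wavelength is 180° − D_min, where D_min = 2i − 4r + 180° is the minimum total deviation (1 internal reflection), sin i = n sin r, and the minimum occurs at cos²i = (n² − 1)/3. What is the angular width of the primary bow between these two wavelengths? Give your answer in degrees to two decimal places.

1.44°

At 405 nm (n = 1.342): cos²i = 0.26699 → i = 58.888°, r = 39.641°, D_min = 139.213°, rainbow angle = 40.787°.
At 693 nm (n = 1.332): cos²i = 0.25807 → i = 59.469°, r = 40.290°, D_min = 137.776°, rainbow angle = 42.224°.
Angular width = |40.787° − 42.224°| = 1.437°.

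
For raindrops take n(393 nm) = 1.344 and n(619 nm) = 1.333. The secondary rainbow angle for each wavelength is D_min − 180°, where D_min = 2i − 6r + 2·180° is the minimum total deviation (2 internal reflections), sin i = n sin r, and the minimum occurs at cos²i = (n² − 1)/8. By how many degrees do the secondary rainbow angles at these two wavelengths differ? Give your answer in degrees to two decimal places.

2.84°

At 393 nm (n = 1.344): cos²i = 0.10079 → i = 71.490°, r = 44.874°, D_min = 233.733°, rainbow angle = 53.733°.
At 619 nm (n = 1.333): cos²i = 0.09711 → i = 71.843°, r = 45.466°, D_min = 230.891°, rainbow angle = 50.891°.
Angular width = |53.733° − 50.891°| = 2.842°.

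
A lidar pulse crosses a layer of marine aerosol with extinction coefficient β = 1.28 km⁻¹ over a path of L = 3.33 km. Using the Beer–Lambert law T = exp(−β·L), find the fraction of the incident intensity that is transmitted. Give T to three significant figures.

τ = β·L = 1.28 × 3.33 = 4.2624.
T = exp(−4.2624) = 0.0141.

0.0141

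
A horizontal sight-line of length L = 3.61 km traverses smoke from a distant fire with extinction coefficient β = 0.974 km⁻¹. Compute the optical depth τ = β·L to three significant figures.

τ = β·L = 0.974 × 3.61 = 3.5161.

3.52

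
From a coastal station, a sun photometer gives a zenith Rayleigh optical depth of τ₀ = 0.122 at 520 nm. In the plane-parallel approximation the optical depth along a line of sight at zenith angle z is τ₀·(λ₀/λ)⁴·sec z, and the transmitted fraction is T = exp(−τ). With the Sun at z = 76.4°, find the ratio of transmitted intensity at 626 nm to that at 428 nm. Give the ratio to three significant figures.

2.42

Airmass: sec 76.4° = 4.2527.
τ(626 nm) = 0.122 × (520/626)⁴ × 4.2527 = 0.122 × 0.4761 × 4.2527 = 0.2470.
τ(428 nm) = 0.122 × (520/428)⁴ × 4.2527 = 0.122 × 2.1789 × 4.2527 = 1.1305.
T(626)/T(428) = exp(τ_B − τ_A) = exp(0.8835) = 2.4193.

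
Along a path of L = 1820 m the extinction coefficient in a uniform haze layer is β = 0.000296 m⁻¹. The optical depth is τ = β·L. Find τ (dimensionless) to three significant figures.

τ = β·L = 0.000296 × 1820 = 0.5387.

0.539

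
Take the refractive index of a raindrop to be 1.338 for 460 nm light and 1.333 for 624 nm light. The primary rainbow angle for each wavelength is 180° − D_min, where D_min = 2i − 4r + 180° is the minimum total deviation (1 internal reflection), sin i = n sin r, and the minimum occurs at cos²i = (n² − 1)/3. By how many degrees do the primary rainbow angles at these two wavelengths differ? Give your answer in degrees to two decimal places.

0.72°

At 460 nm (n = 1.338): cos²i = 0.26341 → i = 59.120°, r = 39.899°, D_min = 138.643°, rainbow angle = 41.357°.
At 624 nm (n = 1.333): cos²i = 0.25896 → i = 59.410°, r = 40.225°, D_min = 137.922°, rainbow angle = 42.078°.
Angular width = |41.357° − 42.078°| = 0.722°.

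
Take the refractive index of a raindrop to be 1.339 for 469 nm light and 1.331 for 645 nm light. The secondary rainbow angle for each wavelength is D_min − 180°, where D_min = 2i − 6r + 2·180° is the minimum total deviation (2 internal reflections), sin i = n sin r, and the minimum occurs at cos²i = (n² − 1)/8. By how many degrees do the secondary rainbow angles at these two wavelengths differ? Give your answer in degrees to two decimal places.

At 469 nm (n = 1.339): cos²i = 0.09912 → i = 71.650°, r = 45.141°, D_min = 232.451°, rainbow angle = 52.451°.
At 645 nm (n = 1.331): cos²i = 0.09645 → i = 71.907°, r = 45.575°, D_min = 230.365°, rainbow angle = 50.365°.
Angular width = |52.451° − 50.365°| = 2.086°.

2.09°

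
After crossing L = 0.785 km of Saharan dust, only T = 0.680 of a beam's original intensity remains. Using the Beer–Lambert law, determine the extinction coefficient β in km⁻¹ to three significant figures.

Beer–Lambert: T = exp(−βL) ⇒ β = −ln(T)/L = −ln(0.680)/0.785 = 0.3857/0.785 = 0.4913 km⁻¹.

0.491 km⁻¹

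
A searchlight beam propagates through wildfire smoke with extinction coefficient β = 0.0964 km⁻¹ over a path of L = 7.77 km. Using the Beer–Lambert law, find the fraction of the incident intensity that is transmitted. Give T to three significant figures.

τ = β·L = 0.0964 × 7.77 = 0.7490.
T = exp(−0.7490) = 0.4728.

0.473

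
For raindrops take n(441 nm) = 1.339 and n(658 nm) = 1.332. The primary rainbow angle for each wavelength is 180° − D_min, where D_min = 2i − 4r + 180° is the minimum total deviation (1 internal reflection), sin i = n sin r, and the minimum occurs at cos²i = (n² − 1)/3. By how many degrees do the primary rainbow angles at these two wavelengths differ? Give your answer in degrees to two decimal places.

At 441 nm (n = 1.339): cos²i = 0.26431 → i = 59.062°, r = 39.834°, D_min = 138.786°, rainbow angle = 41.214°.
At 658 nm (n = 1.332): cos²i = 0.25807 → i = 59.469°, r = 40.290°, D_min = 137.776°, rainbow angle = 42.224°.
Angular width = |41.214° − 42.224°| = 1.010°.

1.01°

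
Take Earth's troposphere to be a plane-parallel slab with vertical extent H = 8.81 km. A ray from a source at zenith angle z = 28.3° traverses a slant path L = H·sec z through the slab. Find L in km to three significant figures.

sec z = 1/cos 28.3° = 1.1357.
L = 8.81 × 1.1357 = 10.006 km.

10.0 km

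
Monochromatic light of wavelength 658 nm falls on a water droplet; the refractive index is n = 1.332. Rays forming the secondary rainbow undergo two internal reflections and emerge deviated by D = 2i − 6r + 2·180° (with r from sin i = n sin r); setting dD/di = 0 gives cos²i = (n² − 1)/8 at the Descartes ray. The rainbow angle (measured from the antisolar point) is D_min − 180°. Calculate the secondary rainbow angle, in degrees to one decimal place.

cos²i = (1.77422 − 1)/8 = 0.09678; i = arccos(0.31109) = 71.875°.
sin r = sin 71.875°/1.332 = 0.71350; r = 45.520°.
D_min = 2·71.875° − 6·45.520° + 360° = 230.628°.
Rainbow angle = D_min − 180° = 50.628°.

50.6°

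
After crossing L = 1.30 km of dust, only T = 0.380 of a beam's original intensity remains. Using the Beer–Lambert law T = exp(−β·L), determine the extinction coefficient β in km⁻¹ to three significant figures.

0.744 km⁻¹

Beer–Lambert: T = exp(−βL) ⇒ β = −ln(T)/L = −ln(0.380)/1.30 = 0.9676/1.30 = 0.7443 km⁻¹.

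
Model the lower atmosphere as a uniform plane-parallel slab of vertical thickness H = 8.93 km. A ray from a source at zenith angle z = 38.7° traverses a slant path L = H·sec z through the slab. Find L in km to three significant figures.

11.4 km

sec z = 1/cos 38.7° = 1.2813.
L = 8.93 × 1.2813 = 11.442 km.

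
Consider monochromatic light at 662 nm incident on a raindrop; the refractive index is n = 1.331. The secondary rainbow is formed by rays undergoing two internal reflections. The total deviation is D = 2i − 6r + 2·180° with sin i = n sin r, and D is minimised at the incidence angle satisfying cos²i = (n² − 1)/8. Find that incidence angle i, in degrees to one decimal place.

cos²i = (1.331² − 1)/8 = (1.77156 − 1)/8 = 0.09645.
cos i = 0.31056, so i = 71.907°.

71.9°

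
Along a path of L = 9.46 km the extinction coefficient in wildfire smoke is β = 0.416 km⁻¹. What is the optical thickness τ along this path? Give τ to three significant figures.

τ = β·L = 0.416 × 9.46 = 3.9354.

3.94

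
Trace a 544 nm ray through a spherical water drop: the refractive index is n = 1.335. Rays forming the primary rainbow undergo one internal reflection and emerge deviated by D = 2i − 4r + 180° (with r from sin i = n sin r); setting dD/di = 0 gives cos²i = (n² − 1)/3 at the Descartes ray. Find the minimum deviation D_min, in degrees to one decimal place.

cos²i = (1.78222 − 1)/3 = 0.26074; i = arccos(0.51063) = 59.294°.
sin r = sin 59.294°/1.335 = 0.64405; r = 40.094°.
D_min = 2·59.294° − 4·40.094° + 180° = 138.212°.

138.2°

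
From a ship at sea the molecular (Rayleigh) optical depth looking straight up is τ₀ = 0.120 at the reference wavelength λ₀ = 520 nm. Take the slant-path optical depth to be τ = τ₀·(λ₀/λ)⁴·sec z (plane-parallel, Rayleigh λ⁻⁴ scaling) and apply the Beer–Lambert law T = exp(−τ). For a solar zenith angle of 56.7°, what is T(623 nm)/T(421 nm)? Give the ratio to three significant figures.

1.50

Airmass: sec 56.7° = 1.8214.
τ(623 nm) = 0.120 × (520/623)⁴ × 1.8214 = 0.120 × 0.4854 × 1.8214 = 0.1061.
τ(421 nm) = 0.120 × (520/421)⁴ × 1.8214 = 0.120 × 2.3275 × 1.8214 = 0.5087.
T(623)/T(421) = exp(τ_B − τ_A) = exp(0.4026) = 1.4958.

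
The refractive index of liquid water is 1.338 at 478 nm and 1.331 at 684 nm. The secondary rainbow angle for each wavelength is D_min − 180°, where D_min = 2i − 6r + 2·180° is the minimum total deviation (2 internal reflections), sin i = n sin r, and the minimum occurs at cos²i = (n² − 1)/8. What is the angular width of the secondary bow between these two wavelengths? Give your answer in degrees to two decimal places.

1.83°

At 478 nm (n = 1.338): cos²i = 0.09878 → i = 71.682°, r = 45.195°, D_min = 232.193°, rainbow angle = 52.193°.
At 684 nm (n = 1.331): cos²i = 0.09645 → i = 71.907°, r = 45.575°, D_min = 230.365°, rainbow angle = 50.365°.
Angular width = |52.193° − 50.365°| = 1.828°.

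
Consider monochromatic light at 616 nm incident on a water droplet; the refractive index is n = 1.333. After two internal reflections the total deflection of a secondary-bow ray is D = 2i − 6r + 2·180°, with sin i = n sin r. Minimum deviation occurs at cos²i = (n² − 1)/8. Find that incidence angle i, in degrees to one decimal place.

cos²i = (1.333² − 1)/8 = (1.77689 − 1)/8 = 0.09711.
cos i = 0.31163, so i = 71.843°.

71.8°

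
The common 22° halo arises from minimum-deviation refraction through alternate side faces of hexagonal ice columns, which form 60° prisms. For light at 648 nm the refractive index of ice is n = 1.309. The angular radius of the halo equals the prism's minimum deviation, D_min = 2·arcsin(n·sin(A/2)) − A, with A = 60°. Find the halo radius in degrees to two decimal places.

n·sin(A/2) = 1.309 × sin 30° = 1.309 × 0.5000 = 0.6545.
D_min = 2·arcsin(0.6545) − 60° = 2 × 40.882° − 60° = 21.763°.

21.76°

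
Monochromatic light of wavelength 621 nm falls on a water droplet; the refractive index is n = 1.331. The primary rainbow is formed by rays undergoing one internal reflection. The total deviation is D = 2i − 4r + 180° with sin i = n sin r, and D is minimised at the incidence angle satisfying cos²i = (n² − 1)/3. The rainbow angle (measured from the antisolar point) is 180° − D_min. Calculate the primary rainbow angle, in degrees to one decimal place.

cos²i = (1.77156 − 1)/3 = 0.25719; i = arccos(0.50714) = 59.527°.
sin r = sin 59.527°/1.331 = 0.64753; r = 40.356°.
D_min = 2·59.527° − 4·40.356° + 180° = 137.630°.
Rainbow angle = 180° − D_min = 42.370°.

42.4°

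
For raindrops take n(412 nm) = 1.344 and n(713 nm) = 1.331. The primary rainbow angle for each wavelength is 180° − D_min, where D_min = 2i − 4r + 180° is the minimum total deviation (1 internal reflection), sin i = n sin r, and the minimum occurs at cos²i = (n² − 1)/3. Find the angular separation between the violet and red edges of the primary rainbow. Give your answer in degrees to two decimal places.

1.86°

At 412 nm (n = 1.344): cos²i = 0.26878 → i = 58.772°, r = 39.512°, D_min = 139.495°, rainbow angle = 40.505°.
At 713 nm (n = 1.331): cos²i = 0.25719 → i = 59.527°, r = 40.356°, D_min = 137.630°, rainbow angle = 42.370°.
Angular width = |40.505° − 42.370°| = 1.865°.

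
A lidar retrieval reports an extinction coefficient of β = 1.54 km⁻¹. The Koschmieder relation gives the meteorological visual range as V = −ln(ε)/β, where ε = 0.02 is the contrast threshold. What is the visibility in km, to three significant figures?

2.54 km

V = −ln(0.02) / 1.54 = 3.912 / 1.54 = 2.5403 km.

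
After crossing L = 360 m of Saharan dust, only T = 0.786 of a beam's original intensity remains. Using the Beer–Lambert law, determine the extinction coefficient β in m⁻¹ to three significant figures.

Beer–Lambert: T = exp(−βL) ⇒ β = −ln(T)/L = −ln(0.786)/360 = 0.2408/360 = 0.0006689 m⁻¹.

0.000669 m⁻¹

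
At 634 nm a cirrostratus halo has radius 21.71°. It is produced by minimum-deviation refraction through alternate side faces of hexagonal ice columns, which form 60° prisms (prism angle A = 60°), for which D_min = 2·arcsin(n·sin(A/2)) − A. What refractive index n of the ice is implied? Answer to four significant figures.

Rearranging: n = sin((D_min + A)/2) / sin(A/2).
(D_min + A)/2 = (21.71° + 60°)/2 = 40.855°.
n = sin 40.855° / sin 30° = 0.6541 / 0.5000 = 1.3083.

1.308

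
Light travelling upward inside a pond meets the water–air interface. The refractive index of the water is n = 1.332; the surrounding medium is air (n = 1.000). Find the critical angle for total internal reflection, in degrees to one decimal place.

sin θ_c = n_air / n = 1.000 / 1.332 = 0.7508.
θ_c = arcsin(0.7508) = 48.66°.

48.7°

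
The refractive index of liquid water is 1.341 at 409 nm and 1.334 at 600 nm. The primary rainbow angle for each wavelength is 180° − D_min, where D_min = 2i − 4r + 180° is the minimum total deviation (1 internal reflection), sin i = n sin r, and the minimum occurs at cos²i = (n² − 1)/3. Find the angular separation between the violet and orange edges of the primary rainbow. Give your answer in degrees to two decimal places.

1.00°

At 409 nm (n = 1.341): cos²i = 0.26609 → i = 58.946°, r = 39.705°, D_min = 139.071°, rainbow angle = 40.929°.
At 600 nm (n = 1.334): cos²i = 0.25985 → i = 59.352°, r = 40.159°, D_min = 138.067°, rainbow angle = 41.933°.
Angular width = |40.929° − 41.933°| = 1.004°.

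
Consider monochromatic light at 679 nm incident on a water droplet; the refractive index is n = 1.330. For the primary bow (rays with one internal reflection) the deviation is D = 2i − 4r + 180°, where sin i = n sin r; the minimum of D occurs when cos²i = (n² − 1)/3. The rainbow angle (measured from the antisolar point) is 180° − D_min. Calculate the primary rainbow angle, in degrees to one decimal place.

42.5°

cos²i = (1.76890 − 1)/3 = 0.25630; i = arccos(0.50626) = 59.585°.
sin r = sin 59.585°/1.330 = 0.64841; r = 40.422°.
D_min = 2·59.585° − 4·40.422° + 180° = 137.484°.
Rainbow angle = 180° − D_min = 42.516°.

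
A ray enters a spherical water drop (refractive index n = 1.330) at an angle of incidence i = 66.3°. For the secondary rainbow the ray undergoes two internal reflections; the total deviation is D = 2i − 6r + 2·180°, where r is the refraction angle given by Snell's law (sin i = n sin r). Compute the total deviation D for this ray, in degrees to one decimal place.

231.5°

sin r = sin 66.3° / 1.330 = 0.9157/1.330 = 0.6885; r = 43.51°.
D = 2·66.3° − 6·43.51° + 2·180° = 132.60° − 261.05° + 360° = 231.55°.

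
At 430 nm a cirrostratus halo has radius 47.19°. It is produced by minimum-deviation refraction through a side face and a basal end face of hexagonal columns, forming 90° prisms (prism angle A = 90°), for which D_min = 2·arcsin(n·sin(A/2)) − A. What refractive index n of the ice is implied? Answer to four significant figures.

Rearranging: n = sin((D_min + A)/2) / sin(A/2).
(D_min + A)/2 = (47.19° + 90°)/2 = 68.595°.
n = sin 68.595° / sin 45° = 0.9310 / 0.7071 = 1.3167.

1.317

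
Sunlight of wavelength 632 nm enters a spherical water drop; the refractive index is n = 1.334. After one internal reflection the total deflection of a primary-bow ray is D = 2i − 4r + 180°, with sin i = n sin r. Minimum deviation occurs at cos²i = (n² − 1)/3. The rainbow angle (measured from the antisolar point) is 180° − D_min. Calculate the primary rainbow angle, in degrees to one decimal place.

cos²i = (1.77956 − 1)/3 = 0.25985; i = arccos(0.50976) = 59.352°.
sin r = sin 59.352°/1.334 = 0.64492; r = 40.159°.
D_min = 2·59.352° − 4·40.159° + 180° = 138.067°.
Rainbow angle = 180° − D_min = 41.933°.

41.9°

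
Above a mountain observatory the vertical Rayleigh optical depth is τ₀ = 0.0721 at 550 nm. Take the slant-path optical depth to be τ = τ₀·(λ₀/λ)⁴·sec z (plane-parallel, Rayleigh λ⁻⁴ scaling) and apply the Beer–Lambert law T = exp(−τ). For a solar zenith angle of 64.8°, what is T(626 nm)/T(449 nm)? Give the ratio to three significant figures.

1.32

Airmass: sec 64.8° = 2.3486.
τ(626 nm) = 0.0721 × (550/626)⁴ × 2.3486 = 0.0721 × 0.5959 × 2.3486 = 0.1009.
τ(449 nm) = 0.0721 × (550/449)⁴ × 2.3486 = 0.0721 × 2.2515 × 2.3486 = 0.3813.
T(626)/T(449) = exp(τ_B − τ_A) = exp(0.2804) = 1.3236.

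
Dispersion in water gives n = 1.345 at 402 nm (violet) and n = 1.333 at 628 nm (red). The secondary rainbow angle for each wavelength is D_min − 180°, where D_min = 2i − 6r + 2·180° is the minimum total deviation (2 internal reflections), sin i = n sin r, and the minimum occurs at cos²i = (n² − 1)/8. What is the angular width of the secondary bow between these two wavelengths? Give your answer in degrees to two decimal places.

At 402 nm (n = 1.345): cos²i = 0.10113 → i = 71.458°, r = 44.821°, D_min = 233.987°, rainbow angle = 53.987°.
At 628 nm (n = 1.333): cos²i = 0.09711 → i = 71.843°, r = 45.466°, D_min = 230.891°, rainbow angle = 50.891°.
Angular width = |53.987° − 50.891°| = 3.096°.

3.10°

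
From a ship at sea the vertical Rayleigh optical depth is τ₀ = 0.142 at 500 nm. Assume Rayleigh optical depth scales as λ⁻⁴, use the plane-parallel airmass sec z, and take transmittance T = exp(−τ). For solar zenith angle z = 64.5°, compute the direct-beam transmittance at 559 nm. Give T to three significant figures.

0.810

sec 64.5° = 2.3228.
τ = 0.142 × (500/559)⁴ × 2.3228 = 0.142 × 0.6401 × 2.3228 = 0.2111.
T = exp(−0.2111) = 0.8097.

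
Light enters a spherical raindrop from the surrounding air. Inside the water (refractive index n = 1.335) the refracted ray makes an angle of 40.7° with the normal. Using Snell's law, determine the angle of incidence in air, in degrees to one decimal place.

Snell: sin θ_i = n · sin θ_r = 1.335 × sin 40.7° = 1.335 × 0.6521 = 0.8706.
θ_i = arcsin(0.8706) = 60.52°.

60.5°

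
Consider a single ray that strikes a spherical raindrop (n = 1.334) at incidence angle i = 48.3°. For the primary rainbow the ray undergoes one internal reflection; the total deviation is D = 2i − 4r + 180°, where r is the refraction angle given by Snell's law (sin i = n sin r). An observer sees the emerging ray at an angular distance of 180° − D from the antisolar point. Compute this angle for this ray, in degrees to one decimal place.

39.5°

sin r = sin 48.3° / 1.334 = 0.7466/1.334 = 0.5597; r = 34.03°.
D = 2·48.3° − 4·34.03° + 180° = 96.60° − 136.14° + 180° = 140.46°.
Angle from antisolar point = 180° − D = 39.54°.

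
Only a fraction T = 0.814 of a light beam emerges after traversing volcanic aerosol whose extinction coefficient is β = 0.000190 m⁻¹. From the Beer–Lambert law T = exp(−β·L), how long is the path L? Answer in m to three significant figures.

1080 m

Beer–Lambert: T = exp(−βL) ⇒ L = −ln(T)/β = −ln(0.814)/0.000190 = 0.2058/0.000190 = 1083 m.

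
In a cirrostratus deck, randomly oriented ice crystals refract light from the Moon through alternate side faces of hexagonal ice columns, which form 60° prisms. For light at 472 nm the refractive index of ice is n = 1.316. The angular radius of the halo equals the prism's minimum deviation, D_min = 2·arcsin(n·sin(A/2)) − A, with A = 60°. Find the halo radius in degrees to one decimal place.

n·sin(A/2) = 1.316 × sin 30° = 1.316 × 0.5000 = 0.6580.
D_min = 2·arcsin(0.6580) − 60° = 2 × 41.148° − 60° = 22.295°.

22.3°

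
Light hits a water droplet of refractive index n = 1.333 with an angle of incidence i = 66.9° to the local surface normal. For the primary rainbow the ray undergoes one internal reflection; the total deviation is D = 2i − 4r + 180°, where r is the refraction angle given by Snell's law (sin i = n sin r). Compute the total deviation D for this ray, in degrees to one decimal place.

sin r = sin 66.9° / 1.333 = 0.9198/1.333 = 0.6900; r = 43.63°.
D = 2·66.9° − 4·43.63° + 180° = 133.80° − 174.53° + 180° = 139.27°.

139.3°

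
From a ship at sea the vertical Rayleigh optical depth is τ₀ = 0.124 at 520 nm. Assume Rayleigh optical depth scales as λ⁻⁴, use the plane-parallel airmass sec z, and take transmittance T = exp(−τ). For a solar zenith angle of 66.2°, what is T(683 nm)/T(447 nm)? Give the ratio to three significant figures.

1.58

Airmass: sec 66.2° = 2.4780.
τ(683 nm) = 0.124 × (520/683)⁴ × 2.4780 = 0.124 × 0.3360 × 2.4780 = 0.1032.
τ(447 nm) = 0.124 × (520/447)⁴ × 2.4780 = 0.124 × 1.8314 × 2.4780 = 0.5627.
T(683)/T(447) = exp(τ_B − τ_A) = exp(0.4595) = 1.5833.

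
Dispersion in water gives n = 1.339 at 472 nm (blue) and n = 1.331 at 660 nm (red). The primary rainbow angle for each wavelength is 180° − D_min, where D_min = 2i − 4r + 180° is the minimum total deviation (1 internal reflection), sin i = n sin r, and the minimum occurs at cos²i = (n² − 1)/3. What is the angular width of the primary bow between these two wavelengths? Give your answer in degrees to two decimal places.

At 472 nm (n = 1.339): cos²i = 0.26431 → i = 59.062°, r = 39.834°, D_min = 138.786°, rainbow angle = 41.214°.
At 660 nm (n = 1.331): cos²i = 0.25719 → i = 59.527°, r = 40.356°, D_min = 137.630°, rainbow angle = 42.370°.
Angular width = |41.214° − 42.370°| = 1.156°.

1.16°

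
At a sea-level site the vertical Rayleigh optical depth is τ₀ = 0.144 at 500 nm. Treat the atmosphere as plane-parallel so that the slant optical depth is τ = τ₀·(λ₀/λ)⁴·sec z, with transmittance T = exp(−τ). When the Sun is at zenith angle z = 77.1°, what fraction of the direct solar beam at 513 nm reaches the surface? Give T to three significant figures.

0.559

sec 77.1° = 4.4793.
τ = 0.144 × (500/513)⁴ × 4.4793 = 0.144 × 0.9024 × 4.4793 = 0.5821.
T = exp(−0.5821) = 0.5587.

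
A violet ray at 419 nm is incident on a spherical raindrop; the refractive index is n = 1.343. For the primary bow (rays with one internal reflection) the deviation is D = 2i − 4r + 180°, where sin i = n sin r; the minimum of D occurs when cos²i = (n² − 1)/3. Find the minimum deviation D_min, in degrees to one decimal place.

cos²i = (1.80365 − 1)/3 = 0.26788; i = arccos(0.51757) = 58.830°.
sin r = sin 58.830°/1.343 = 0.63711; r = 39.577°.
D_min = 2·58.830° − 4·39.577° + 180° = 139.354°.

139.4°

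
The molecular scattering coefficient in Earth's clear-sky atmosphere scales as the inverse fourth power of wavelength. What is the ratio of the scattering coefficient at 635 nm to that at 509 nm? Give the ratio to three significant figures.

Rayleigh scattering ∝ λ⁻⁴, so the ratio of coefficients is the inverse fourth power of the wavelength ratio.
σ(635)/σ(509) = (509/635)⁴ = (0.8016)⁴ = 0.4128.

0.413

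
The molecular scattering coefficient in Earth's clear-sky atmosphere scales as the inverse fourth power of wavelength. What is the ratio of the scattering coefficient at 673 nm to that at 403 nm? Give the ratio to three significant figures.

Rayleigh scattering ∝ λ⁻⁴, so the ratio of coefficients is the inverse fourth power of the wavelength ratio.
σ(673)/σ(403) = (403/673)⁴ = (0.5988)⁴ = 0.1286.

0.129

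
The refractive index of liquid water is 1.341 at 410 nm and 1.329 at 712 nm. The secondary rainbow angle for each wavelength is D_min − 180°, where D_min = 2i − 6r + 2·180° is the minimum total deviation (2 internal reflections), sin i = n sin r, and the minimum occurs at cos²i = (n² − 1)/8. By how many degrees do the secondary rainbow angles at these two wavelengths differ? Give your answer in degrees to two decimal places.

3.13°

At 410 nm (n = 1.341): cos²i = 0.09979 → i = 71.586°, r = 45.034°, D_min = 232.966°, rainbow angle = 52.966°.
At 712 nm (n = 1.329): cos²i = 0.09578 → i = 71.972°, r = 45.685°, D_min = 229.837°, rainbow angle = 49.837°.
Angular width = |52.966° − 49.837°| = 3.129°.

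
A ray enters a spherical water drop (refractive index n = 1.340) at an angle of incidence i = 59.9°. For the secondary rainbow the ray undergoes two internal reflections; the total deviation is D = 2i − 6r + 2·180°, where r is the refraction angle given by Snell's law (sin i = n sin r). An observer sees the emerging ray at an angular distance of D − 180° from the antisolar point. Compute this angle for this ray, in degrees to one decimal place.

58.5°

sin r = sin 59.9° / 1.340 = 0.8652/1.340 = 0.6456; r = 40.21°.
D = 2·59.9° − 6·40.21° + 2·180° = 119.80° − 241.28° + 360° = 238.52°.
Angle from antisolar point = D − 180° = 58.52°.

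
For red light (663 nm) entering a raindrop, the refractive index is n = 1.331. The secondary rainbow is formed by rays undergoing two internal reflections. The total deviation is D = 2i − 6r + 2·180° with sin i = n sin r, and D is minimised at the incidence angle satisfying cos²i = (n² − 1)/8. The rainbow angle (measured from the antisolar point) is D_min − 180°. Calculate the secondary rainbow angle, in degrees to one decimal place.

cos²i = (1.77156 − 1)/8 = 0.09645; i = arccos(0.31056) = 71.907°.
sin r = sin 71.907°/1.331 = 0.71417; r = 45.575°.
D_min = 2·71.907° − 6·45.575° + 360° = 230.365°.
Rainbow angle = D_min − 180° = 50.365°.

50.4°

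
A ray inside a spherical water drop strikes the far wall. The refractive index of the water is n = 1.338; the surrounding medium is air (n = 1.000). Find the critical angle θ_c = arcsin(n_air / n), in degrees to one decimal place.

sin θ_c = n_air / n = 1.000 / 1.338 = 0.7474.
θ_c = arcsin(0.7474) = 48.36°.

48.4°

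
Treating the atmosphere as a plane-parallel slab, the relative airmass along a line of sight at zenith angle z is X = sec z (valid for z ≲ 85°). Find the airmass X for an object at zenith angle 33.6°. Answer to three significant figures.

1.20

X = sec z = 1/cos 33.6° = 1/0.8329 = 1.2006.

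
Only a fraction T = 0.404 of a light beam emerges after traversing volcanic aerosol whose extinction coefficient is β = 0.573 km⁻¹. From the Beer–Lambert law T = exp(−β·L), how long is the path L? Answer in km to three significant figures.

1.58 km

Beer–Lambert: T = exp(−βL) ⇒ L = −ln(T)/β = −ln(0.404)/0.573 = 0.9063/0.573 = 1.582 km.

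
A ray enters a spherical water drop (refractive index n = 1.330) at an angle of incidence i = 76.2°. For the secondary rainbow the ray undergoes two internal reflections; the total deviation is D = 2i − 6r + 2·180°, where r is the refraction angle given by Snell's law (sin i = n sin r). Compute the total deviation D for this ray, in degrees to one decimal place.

231.0°

sin r = sin 76.2° / 1.330 = 0.9711/1.330 = 0.7302; r = 46.90°.
D = 2·76.2° − 6·46.90° + 2·180° = 152.40° − 281.41° + 360° = 230.99°.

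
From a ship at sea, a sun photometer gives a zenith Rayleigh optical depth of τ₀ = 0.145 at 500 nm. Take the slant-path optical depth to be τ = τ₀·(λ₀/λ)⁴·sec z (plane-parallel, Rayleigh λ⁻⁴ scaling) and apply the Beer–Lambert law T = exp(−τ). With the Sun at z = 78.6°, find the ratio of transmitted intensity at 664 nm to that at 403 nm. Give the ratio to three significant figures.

Airmass: sec 78.6° = 5.0593.
τ(664 nm) = 0.145 × (500/664)⁴ × 5.0593 = 0.145 × 0.3215 × 5.0593 = 0.2359.
τ(403 nm) = 0.145 × (500/403)⁴ × 5.0593 = 0.145 × 2.3695 × 5.0593 = 1.7383.
T(664)/T(403) = exp(τ_B − τ_A) = exp(1.5024) = 4.4924.

4.49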